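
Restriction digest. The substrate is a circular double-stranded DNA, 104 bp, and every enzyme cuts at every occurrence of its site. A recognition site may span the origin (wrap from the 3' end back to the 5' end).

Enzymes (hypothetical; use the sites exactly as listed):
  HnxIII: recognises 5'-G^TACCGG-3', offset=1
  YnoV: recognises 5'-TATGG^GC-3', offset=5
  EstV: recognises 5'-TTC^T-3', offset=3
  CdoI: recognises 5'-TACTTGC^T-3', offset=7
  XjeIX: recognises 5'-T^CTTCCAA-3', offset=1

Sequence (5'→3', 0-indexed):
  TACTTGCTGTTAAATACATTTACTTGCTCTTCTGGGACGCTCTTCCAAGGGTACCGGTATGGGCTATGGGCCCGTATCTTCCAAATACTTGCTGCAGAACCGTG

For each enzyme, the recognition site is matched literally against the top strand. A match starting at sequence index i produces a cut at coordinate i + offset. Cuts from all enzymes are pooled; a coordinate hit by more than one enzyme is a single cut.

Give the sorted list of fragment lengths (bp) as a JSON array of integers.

Site scan:
  HnxIII (GTACCGG, off=1): starts [50] → cuts [51]
  YnoV (TATGGGC, off=5): starts [57, 64] → cuts [62, 69]
  EstV (TTCT, off=3): starts [29] → cuts [32]
  CdoI (TACTTGCT, off=7): starts [0, 20, 85] → cuts [7, 27, 92]
  XjeIX (TCTTCCAA, off=1): starts [40, 76] → cuts [41, 77]

Pooled cuts: [7, 27, 32, 41, 51, 62, 69, 77, 92]

Fragments:
  7→27: 20 bp
  27→32: 5 bp
  32→41: 9 bp
  41→51: 10 bp
  51→62: 11 bp
  62→69: 7 bp
  69→77: 8 bp
  77→92: 15 bp
  92→7 (wrap): 104-92+7 = 19 bp

[5,7,8,9,10,11,15,19,20]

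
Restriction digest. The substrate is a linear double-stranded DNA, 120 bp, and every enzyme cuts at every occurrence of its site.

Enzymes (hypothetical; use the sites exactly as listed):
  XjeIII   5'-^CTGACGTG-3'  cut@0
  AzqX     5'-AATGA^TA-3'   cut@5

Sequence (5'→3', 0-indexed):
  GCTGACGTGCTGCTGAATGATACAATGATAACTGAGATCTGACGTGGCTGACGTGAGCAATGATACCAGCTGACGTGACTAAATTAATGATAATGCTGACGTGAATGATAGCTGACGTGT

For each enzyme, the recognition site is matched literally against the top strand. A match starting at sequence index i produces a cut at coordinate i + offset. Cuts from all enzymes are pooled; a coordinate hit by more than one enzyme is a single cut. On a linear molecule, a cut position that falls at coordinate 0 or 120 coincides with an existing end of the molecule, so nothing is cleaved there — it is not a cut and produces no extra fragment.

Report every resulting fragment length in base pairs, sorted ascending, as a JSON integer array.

Per-enzyme occurrences:
  XjeIII CTGACGTG/0: at [1, 38, 47, 69, 95, 111] ⇒ [1, 38, 47, 69, 95, 111]
  AzqX AATGATA/5: at [15, 23, 58, 85, 103] ⇒ [20, 28, 63, 90, 108]

All cut coordinates (distinct, sorted): [1, 20, 28, 38, 47, 63, 69, 90, 95, 108, 111]

Fragment lengths:
  [0,1): 1 bp
  [1,20): 19 bp
  [20,28): 8 bp
  [28,38): 10 bp
  [38,47): 9 bp
  [47,63): 16 bp
  [63,69): 6 bp
  [69,90): 21 bp
  [90,95): 5 bp
  [95,108): 13 bp
  [108,111): 3 bp
  [111,120): 9 bp

[1,3,5,6,8,9,9,10,13,16,19,21]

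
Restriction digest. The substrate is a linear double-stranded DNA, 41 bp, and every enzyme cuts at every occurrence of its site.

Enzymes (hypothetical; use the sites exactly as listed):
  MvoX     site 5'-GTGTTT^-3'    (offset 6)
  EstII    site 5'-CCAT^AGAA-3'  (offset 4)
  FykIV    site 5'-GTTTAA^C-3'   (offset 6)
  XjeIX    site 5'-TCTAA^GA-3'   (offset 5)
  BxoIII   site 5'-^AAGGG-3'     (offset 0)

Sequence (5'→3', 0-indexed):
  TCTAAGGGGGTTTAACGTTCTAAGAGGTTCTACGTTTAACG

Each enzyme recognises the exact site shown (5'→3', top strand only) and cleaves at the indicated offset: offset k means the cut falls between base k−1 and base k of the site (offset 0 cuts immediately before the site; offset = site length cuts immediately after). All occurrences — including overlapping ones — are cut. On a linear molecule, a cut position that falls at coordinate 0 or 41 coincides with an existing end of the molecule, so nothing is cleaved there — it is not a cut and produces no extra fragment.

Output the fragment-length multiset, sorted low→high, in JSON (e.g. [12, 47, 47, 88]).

Site scan:
  MvoX (GTGTTT, off=6): no sites
  EstII (CCATAGAA, off=4): no sites
  FykIV GTTTAAC/6: at [9, 33] ⇒ [15, 39]
  XjeIX TCTAAGA/5: at [18] ⇒ [23]
  BxoIII AAGGG/0: at [3] ⇒ [3]

Pooled cuts: [3, 15, 23, 39]

Fragment lengths:
  [0,3): 3 bp
  [3,15): 12 bp
  [15,23): 8 bp
  [23,39): 16 bp
  [39,41): 2 bp

[2,3,8,12,16]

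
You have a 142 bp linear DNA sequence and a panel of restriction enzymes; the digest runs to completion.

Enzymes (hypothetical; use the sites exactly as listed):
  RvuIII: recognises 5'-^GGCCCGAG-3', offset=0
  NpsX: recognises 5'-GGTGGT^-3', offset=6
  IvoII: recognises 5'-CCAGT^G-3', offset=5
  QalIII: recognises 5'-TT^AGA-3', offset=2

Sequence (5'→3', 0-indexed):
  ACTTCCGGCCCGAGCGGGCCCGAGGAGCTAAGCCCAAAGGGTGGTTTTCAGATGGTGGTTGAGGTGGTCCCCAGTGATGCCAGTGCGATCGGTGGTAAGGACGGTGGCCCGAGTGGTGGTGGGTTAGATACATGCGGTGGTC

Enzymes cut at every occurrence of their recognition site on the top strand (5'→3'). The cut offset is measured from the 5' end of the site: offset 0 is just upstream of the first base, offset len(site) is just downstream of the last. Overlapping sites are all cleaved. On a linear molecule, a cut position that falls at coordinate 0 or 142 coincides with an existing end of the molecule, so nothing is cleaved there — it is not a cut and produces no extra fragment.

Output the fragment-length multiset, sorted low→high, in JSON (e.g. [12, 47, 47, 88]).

[1,5,6,7,9,9,9,10,12,14,15,16,29]

Site scan:
  RvuIII (GGCCCGAG, off=0): starts [6, 16, 105] → cuts [6, 16, 105]
  NpsX (GGTGGT, off=6): starts [39, 53, 62, 90, 114, 135] → cuts [45, 59, 68, 96, 120, 141]
  IvoII (CCAGTG, off=5): starts [70, 79] → cuts [75, 84]
  QalIII (TTAGA, off=2): starts [123] → cuts [125]

Pooled cuts: [6, 16, 45, 59, 68, 75, 84, 96, 105, 120, 125, 141]

Fragments:
  [0,6): 6 bp
  [6,16): 10 bp
  [16,45): 29 bp
  [45,59): 14 bp
  [59,68): 9 bp
  [68,75): 7 bp
  [75,84): 9 bp
  [84,96): 12 bp
  [96,105): 9 bp
  [105,120): 15 bp
  [120,125): 5 bp
  [125,141): 16 bp
  [141,142): 1 bp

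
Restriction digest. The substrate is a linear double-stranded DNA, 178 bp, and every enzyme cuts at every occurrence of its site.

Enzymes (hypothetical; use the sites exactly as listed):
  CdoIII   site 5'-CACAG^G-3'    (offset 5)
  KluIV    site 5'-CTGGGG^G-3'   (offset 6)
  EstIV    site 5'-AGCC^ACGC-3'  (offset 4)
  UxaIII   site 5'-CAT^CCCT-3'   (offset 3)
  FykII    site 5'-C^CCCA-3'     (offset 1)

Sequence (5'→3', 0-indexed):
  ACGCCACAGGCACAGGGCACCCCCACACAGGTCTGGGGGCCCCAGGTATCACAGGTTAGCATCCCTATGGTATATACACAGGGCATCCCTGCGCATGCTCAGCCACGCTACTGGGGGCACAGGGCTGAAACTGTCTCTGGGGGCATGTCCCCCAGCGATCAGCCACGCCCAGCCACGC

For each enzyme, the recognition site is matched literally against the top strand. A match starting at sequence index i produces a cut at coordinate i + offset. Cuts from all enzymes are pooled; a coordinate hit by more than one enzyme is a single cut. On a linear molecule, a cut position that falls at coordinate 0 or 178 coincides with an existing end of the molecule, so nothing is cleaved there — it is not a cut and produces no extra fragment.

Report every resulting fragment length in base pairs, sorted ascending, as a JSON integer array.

Site scan:
  CdoIII CACAGG/5: at [4, 10, 25, 49, 76, 117] ⇒ [9, 15, 30, 54, 81, 122]
  KluIV CTGGGGG/6: at [32, 110, 136] ⇒ [38, 116, 142]
  EstIV AGCCACGC/4: at [100, 160, 170] ⇒ [104, 164, 174]
  UxaIII CATCCCT/3: at [59, 83] ⇒ [62, 86]
  FykII CCCCA/1: at [20, 39, 149] ⇒ [21, 40, 150]

All cut coordinates (distinct, sorted): [9, 15, 21, 30, 38, 40, 54, 62, 81, 86, 104, 116, 122, 142, 150, 164, 174]

Fragments:
  [0,9): 9 bp
  [9,15): 6 bp
  [15,21): 6 bp
  [21,30): 9 bp
  [30,38): 8 bp
  [38,40): 2 bp
  [40,54): 14 bp
  [54,62): 8 bp
  [62,81): 19 bp
  [81,86): 5 bp
  [86,104): 18 bp
  [104,116): 12 bp
  [116,122): 6 bp
  [122,142): 20 bp
  [142,150): 8 bp
  [150,164): 14 bp
  [164,174): 10 bp
  [174,178): 4 bp

[2,4,5,6,6,6,8,8,8,9,9,10,12,14,14,18,19,20]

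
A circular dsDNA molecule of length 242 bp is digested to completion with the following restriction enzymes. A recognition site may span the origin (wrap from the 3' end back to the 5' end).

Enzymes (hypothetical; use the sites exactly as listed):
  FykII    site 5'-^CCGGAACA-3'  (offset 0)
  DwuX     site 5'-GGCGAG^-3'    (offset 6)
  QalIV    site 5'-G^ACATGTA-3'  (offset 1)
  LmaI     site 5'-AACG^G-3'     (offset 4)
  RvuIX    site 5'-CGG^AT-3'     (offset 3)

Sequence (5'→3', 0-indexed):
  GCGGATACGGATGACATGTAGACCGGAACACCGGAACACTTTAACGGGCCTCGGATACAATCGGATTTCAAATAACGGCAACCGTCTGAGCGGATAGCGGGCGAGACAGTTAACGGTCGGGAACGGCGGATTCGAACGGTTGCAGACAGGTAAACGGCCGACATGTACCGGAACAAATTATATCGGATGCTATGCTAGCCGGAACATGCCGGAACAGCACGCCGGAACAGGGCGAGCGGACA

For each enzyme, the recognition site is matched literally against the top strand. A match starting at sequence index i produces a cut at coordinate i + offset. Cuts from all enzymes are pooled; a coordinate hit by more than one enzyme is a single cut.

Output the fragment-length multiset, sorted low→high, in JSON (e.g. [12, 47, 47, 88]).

[3,4,4,6,7,8,8,9,9,10,10,10,10,10,12,12,13,13,15,16,16,18,19]

Per-enzyme occurrences:
  FykII CCGGAACA/0: at [22, 30, 167, 198, 208, 221] ⇒ [22, 30, 167, 198, 208, 221]
  DwuX GGCGAG/6: at [99, 230] ⇒ [105, 236]
  QalIV GACATGTA/1: at [12, 159] ⇒ [13, 160]
  LmaI AACGG/4: at [42, 73, 111, 121, 134, 152] ⇒ [46, 77, 115, 125, 138, 156]
  RvuIX CGGAT/3: at [1, 7, 51, 61, 90, 126, 183] ⇒ [4, 10, 54, 64, 93, 129, 186]

Pooled cuts: [4, 10, 13, 22, 30, 46, 54, 64, 77, 93, 105, 115, 125, 129, 138, 156, 160, 167, 186, 198, 208, 221, 236]

Fragments:
  4→10: 6 bp
  10→13: 3 bp
  13→22: 9 bp
  22→30: 8 bp
  30→46: 16 bp
  46→54: 8 bp
  54→64: 10 bp
  64→77: 13 bp
  77→93: 16 bp
  93→105: 12 bp
  105→115: 10 bp
  115→125: 10 bp
  125→129: 4 bp
  129→138: 9 bp
  138→156: 18 bp
  156→160: 4 bp
  160→167: 7 bp
  167→186: 19 bp
  186→198: 12 bp
  198→208: 10 bp
  208→221: 13 bp
  221→236: 15 bp
  236→4 (wrap): 242-236+4 = 10 bp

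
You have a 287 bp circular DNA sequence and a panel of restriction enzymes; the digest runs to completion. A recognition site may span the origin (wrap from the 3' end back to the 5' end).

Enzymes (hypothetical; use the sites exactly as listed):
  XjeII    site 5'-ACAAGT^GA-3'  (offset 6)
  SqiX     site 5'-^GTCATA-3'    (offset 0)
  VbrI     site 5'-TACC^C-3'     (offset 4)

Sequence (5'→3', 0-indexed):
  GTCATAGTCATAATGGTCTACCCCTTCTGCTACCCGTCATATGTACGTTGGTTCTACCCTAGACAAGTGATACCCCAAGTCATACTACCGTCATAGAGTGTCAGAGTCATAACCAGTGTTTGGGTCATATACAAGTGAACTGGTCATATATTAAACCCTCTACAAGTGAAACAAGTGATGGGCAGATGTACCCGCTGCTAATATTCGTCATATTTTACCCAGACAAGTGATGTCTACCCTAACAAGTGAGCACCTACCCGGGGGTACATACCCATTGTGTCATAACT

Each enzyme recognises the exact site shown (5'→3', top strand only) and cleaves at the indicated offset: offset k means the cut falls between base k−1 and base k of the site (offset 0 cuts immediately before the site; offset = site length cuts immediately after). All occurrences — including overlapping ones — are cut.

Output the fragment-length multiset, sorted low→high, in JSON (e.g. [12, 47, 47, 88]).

Site scan:
  XjeII ACAAGTGA/6: at [62, 130, 161, 170, 222, 241] ⇒ [68, 136, 167, 176, 228, 247]
  SqiX GTCATA/0: at [0, 6, 35, 78, 89, 105, 123, 142, 206, 278] ⇒ [0, 6, 35, 78, 89, 105, 123, 142, 206, 278]
  VbrI TACCC/4: at [18, 30, 54, 70, 188, 215, 234, 254, 268] ⇒ [22, 34, 58, 74, 192, 219, 238, 258, 272]

All cut coordinates (distinct, sorted): [0, 6, 22, 34, 35, 58, 68, 74, 78, 89, 105, 123, 136, 142, 167, 176, 192, 206, 219, 228, 238, 247, 258, 272, 278]

Fragment lengths:
  0→6: 6 bp
  6→22: 16 bp
  22→34: 12 bp
  34→35: 1 bp
  35→58: 23 bp
  58→68: 10 bp
  68→74: 6 bp
  74→78: 4 bp
  78→89: 11 bp
  89→105: 16 bp
  105→123: 18 bp
  123→136: 13 bp
  136→142: 6 bp
  142→167: 25 bp
  167→176: 9 bp
  176→192: 16 bp
  192→206: 14 bp
  206→219: 13 bp
  219→228: 9 bp
  228→238: 10 bp
  238→247: 9 bp
  247→258: 11 bp
  258→272: 14 bp
  272→278: 6 bp
  278→0 (wrap): 287-278+0 = 9 bp

[1,4,6,6,6,6,9,9,9,9,10,10,11,11,12,13,13,14,14,16,16,16,18,23,25]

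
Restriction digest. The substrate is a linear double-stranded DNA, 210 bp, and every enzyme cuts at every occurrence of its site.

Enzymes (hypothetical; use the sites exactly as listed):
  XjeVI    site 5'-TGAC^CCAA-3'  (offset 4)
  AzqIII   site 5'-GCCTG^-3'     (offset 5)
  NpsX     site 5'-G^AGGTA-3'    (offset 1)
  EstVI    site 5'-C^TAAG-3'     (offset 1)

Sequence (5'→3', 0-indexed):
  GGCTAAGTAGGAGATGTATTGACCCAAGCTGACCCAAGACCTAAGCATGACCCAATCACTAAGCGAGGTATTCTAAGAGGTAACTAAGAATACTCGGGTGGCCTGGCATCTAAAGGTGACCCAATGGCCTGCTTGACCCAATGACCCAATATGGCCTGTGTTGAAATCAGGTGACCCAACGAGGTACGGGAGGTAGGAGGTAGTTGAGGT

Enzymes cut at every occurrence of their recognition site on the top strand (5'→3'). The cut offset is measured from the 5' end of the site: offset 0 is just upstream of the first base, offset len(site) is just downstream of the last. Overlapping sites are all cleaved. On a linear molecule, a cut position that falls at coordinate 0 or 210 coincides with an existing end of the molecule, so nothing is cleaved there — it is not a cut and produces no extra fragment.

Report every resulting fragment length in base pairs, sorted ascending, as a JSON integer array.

[3,4,6,6,6,7,7,8,8,8,8,9,10,10,11,13,13,15,17,20,21]

Site scan:
  XjeVI TGACCCAA/4: at [19, 29, 47, 116, 133, 141, 171] ⇒ [23, 33, 51, 120, 137, 145, 175]
  AzqIII GCCTG/5: at [100, 126, 153] ⇒ [105, 131, 158]
  NpsX GAGGTA/1: at [64, 76, 180, 189, 196] ⇒ [65, 77, 181, 190, 197]
  EstVI CTAAG/1: at [2, 40, 58, 72, 83] ⇒ [3, 41, 59, 73, 84]

All cut coordinates (distinct, sorted): [3, 23, 33, 41, 51, 59, 65, 73, 77, 84, 105, 120, 131, 137, 145, 158, 175, 181, 190, 197]

Fragments:
  [0,3): 3 bp
  [3,23): 20 bp
  [23,33): 10 bp
  [33,41): 8 bp
  [41,51): 10 bp
  [51,59): 8 bp
  [59,65): 6 bp
  [65,73): 8 bp
  [73,77): 4 bp
  [77,84): 7 bp
  [84,105): 21 bp
  [105,120): 15 bp
  [120,131): 11 bp
  [131,137): 6 bp
  [137,145): 8 bp
  [145,158): 13 bp
  [158,175): 17 bp
  [175,181): 6 bp
  [181,190): 9 bp
  [190,197): 7 bp
  [197,210): 13 bp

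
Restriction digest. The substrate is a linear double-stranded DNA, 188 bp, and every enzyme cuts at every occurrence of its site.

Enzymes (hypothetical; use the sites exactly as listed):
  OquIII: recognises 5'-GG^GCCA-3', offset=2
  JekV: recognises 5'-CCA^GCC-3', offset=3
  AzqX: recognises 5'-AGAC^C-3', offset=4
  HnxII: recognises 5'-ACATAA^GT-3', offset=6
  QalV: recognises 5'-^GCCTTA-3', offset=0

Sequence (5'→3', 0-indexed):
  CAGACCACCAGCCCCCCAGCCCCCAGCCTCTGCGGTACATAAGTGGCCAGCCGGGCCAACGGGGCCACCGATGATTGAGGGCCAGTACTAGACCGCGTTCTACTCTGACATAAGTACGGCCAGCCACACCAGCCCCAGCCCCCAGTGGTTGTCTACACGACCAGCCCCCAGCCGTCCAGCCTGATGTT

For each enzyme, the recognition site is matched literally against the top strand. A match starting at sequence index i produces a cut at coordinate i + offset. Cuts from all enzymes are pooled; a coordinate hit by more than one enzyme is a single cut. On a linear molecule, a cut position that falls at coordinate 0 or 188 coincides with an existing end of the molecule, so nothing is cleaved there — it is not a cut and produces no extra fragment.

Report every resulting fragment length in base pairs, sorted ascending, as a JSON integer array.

Per-enzyme occurrences:
  OquIII GGGCCA/2: at [52, 61, 78] ⇒ [54, 63, 80]
  JekV CCAGCC/3: at [7, 15, 22, 46, 119, 128, 134, 160, 167, 175] ⇒ [10, 18, 25, 49, 122, 131, 137, 163, 170, 178]
  AzqX AGACC/4: at [1, 89] ⇒ [5, 93]
  HnxII ACATAAGT/6: at [36, 107] ⇒ [42, 113]
  QalV (GCCTTA, off=0): no sites

Pooled cuts: [5, 10, 18, 25, 42, 49, 54, 63, 80, 93, 113, 122, 131, 137, 163, 170, 178]

Fragments:
  [0,5): 5 bp
  [5,10): 5 bp
  [10,18): 8 bp
  [18,25): 7 bp
  [25,42): 17 bp
  [42,49): 7 bp
  [49,54): 5 bp
  [54,63): 9 bp
  [63,80): 17 bp
  [80,93): 13 bp
  [93,113): 20 bp
  [113,122): 9 bp
  [122,131): 9 bp
  [131,137): 6 bp
  [137,163): 26 bp
  [163,170): 7 bp
  [170,178): 8 bp
  [178,188): 10 bp

[5,5,5,6,7,7,7,8,8,9,9,9,10,13,17,17,20,26]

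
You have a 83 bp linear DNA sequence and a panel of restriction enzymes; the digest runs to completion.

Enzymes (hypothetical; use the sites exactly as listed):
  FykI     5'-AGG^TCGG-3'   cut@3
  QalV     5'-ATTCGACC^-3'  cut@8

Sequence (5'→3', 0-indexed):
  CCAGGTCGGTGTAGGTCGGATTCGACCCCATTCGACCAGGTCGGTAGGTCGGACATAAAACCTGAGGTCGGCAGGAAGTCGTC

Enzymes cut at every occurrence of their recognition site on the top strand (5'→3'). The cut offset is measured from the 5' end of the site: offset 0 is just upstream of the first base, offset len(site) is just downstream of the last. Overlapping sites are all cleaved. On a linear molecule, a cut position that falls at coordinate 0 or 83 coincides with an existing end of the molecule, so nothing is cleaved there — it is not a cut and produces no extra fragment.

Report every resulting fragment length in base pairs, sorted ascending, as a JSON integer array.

[3,5,8,10,10,12,16,19]

Site scan:
  FykI (AGGTCGG, off=3): starts [2, 12, 37, 45, 64] → cuts [5, 15, 40, 48, 67]
  QalV (ATTCGACC, off=8): starts [19, 29] → cuts [27, 37]

All cut coordinates (distinct, sorted): [5, 15, 27, 37, 40, 48, 67]

Fragment lengths:
  [0,5): 5 bp
  [5,15): 10 bp
  [15,27): 12 bp
  [27,37): 10 bp
  [37,40): 3 bp
  [40,48): 8 bp
  [48,67): 19 bp
  [67,83): 16 bp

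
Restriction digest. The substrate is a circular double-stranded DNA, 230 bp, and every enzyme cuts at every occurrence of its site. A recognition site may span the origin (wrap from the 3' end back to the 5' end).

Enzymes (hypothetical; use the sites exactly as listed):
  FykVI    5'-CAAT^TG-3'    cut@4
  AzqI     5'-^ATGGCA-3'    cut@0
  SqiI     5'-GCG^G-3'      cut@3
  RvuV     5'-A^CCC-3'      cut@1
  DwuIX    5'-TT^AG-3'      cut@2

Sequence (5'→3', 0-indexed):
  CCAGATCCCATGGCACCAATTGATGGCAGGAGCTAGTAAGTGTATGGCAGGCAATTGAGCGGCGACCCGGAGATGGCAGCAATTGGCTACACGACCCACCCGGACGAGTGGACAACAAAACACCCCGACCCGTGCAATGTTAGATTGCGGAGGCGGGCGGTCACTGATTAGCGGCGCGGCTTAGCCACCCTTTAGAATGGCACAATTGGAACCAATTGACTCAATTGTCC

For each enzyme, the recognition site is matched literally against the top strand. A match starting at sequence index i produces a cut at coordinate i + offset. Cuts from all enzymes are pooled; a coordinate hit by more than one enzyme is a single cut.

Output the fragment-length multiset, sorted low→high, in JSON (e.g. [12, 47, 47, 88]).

Scan for sites:
  FykVI CAATTG/4: at [16, 51, 79, 202, 212, 221] ⇒ [20, 55, 83, 206, 216, 225]
  AzqI ATGGCA/0: at [9, 22, 43, 72, 196] ⇒ [9, 22, 43, 72, 196]
  SqiI GCGG/3: at [58, 146, 152, 156, 170, 175] ⇒ [61, 149, 155, 159, 173, 178]
  RvuV ACCC/1: at [64, 93, 97, 121, 127, 186] ⇒ [65, 94, 98, 122, 128, 187]
  DwuIX TTAG/2: at [139, 167, 180, 191] ⇒ [141, 169, 182, 193]

All cut coordinates (distinct, sorted): [9, 20, 22, 43, 55, 61, 65, 72, 83, 94, 98, 122, 128, 141, 149, 155, 159, 169, 173, 178, 182, 187, 193, 196, 206, 216, 225]

Fragment lengths:
  9→20: 11 bp
  20→22: 2 bp
  22→43: 21 bp
  43→55: 12 bp
  55→61: 6 bp
  61→65: 4 bp
  65→72: 7 bp
  72→83: 11 bp
  83→94: 11 bp
  94→98: 4 bp
  98→122: 24 bp
  122→128: 6 bp
  128→141: 13 bp
  141→149: 8 bp
  149→155: 6 bp
  155→159: 4 bp
  159→169: 10 bp
  169→173: 4 bp
  173→178: 5 bp
  178→182: 4 bp
  182→187: 5 bp
  187→193: 6 bp
  193→196: 3 bp
  196→206: 10 bp
  206→216: 10 bp
  216→225: 9 bp
  225→9 (wrap): 230-225+9 = 14 bp

[2,3,4,4,4,4,4,5,5,6,6,6,6,7,8,9,10,10,10,11,11,11,12,13,14,21,24]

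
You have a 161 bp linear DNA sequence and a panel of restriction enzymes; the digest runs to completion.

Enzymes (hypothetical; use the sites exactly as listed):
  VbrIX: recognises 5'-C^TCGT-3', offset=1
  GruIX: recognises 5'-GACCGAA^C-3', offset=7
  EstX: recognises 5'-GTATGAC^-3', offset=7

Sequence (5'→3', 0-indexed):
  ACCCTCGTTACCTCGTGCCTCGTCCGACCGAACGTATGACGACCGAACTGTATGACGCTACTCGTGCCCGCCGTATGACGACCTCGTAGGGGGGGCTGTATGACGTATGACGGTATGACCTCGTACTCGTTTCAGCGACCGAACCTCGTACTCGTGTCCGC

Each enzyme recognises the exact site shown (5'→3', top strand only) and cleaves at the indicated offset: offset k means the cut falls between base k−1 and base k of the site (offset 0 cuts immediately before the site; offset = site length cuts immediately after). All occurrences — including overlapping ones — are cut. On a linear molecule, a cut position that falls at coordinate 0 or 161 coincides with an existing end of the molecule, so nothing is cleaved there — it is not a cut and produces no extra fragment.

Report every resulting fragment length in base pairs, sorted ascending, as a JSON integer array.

[1,2,4,4,5,6,6,7,7,7,8,8,8,9,10,13,17,18,21]

Site scan:
  VbrIX (CTCGT, off=1): starts [3, 11, 18, 60, 82, 119, 125, 144, 150] → cuts [4, 12, 19, 61, 83, 120, 126, 145, 151]
  GruIX (GACCGAAC, off=7): starts [25, 40, 136] → cuts [32, 47, 143]
  EstX (GTATGAC, off=7): starts [33, 49, 72, 97, 104, 112] → cuts [40, 56, 79, 104, 111, 119]

All cut coordinates (distinct, sorted): [4, 12, 19, 32, 40, 47, 56, 61, 79, 83, 104, 111, 119, 120, 126, 143, 145, 151]

Fragments:
  [0,4): 4 bp
  [4,12): 8 bp
  [12,19): 7 bp
  [19,32): 13 bp
  [32,40): 8 bp
  [40,47): 7 bp
  [47,56): 9 bp
  [56,61): 5 bp
  [61,79): 18 bp
  [79,83): 4 bp
  [83,104): 21 bp
  [104,111): 7 bp
  [111,119): 8 bp
  [119,120): 1 bp
  [120,126): 6 bp
  [126,143): 17 bp
  [143,145): 2 bp
  [145,151): 6 bp
  [151,161): 10 bp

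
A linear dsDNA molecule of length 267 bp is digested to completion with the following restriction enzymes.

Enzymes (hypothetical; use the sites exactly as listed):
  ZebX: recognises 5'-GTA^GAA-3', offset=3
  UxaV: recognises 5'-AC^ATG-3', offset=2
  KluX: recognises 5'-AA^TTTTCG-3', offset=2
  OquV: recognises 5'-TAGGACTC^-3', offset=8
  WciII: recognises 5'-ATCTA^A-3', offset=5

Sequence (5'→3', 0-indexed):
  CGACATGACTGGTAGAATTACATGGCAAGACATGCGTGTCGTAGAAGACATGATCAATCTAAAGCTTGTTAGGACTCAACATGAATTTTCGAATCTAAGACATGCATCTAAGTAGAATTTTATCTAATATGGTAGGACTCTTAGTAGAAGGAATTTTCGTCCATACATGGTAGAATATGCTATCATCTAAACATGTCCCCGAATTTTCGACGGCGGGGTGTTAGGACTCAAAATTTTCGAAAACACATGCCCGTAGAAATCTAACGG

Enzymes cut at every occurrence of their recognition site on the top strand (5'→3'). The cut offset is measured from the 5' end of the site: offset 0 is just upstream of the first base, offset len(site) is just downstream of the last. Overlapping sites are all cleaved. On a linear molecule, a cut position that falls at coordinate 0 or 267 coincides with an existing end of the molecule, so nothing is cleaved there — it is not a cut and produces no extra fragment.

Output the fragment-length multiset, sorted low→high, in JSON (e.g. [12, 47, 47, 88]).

Scan for sites:
  ZebX GTAGAA/3: at [11, 40, 111, 143, 169, 252] ⇒ [14, 43, 114, 146, 172, 255]
  UxaV ACATG/2: at [2, 19, 29, 47, 78, 99, 164, 190, 244] ⇒ [4, 21, 31, 49, 80, 101, 166, 192, 246]
  KluX AATTTTCG/2: at [83, 151, 201, 231] ⇒ [85, 153, 203, 233]
  OquV TAGGACTC/8: at [69, 132, 221] ⇒ [77, 140, 229]
  WciII ATCTAA/5: at [56, 92, 105, 121, 184, 258] ⇒ [61, 97, 110, 126, 189, 263]

Pooled cuts: [4, 14, 21, 31, 43, 49, 61, 77, 80, 85, 97, 101, 110, 114, 126, 140, 146, 153, 166, 172, 189, 192, 203, 229, 233, 246, 255, 263]

Fragment lengths:
  [0,4): 4 bp
  [4,14): 10 bp
  [14,21): 7 bp
  [21,31): 10 bp
  [31,43): 12 bp
  [43,49): 6 bp
  [49,61): 12 bp
  [61,77): 16 bp
  [77,80): 3 bp
  [80,85): 5 bp
  [85,97): 12 bp
  [97,101): 4 bp
  [101,110): 9 bp
  [110,114): 4 bp
  [114,126): 12 bp
  [126,140): 14 bp
  [140,146): 6 bp
  [146,153): 7 bp
  [153,166): 13 bp
  [166,172): 6 bp
  [172,189): 17 bp
  [189,192): 3 bp
  [192,203): 11 bp
  [203,229): 26 bp
  [229,233): 4 bp
  [233,246): 13 bp
  [246,255): 9 bp
  [255,263): 8 bp
  [263,267): 4 bp

[3,3,4,4,4,4,4,5,6,6,6,7,7,8,9,9,10,10,11,12,12,12,12,13,13,14,16,17,26]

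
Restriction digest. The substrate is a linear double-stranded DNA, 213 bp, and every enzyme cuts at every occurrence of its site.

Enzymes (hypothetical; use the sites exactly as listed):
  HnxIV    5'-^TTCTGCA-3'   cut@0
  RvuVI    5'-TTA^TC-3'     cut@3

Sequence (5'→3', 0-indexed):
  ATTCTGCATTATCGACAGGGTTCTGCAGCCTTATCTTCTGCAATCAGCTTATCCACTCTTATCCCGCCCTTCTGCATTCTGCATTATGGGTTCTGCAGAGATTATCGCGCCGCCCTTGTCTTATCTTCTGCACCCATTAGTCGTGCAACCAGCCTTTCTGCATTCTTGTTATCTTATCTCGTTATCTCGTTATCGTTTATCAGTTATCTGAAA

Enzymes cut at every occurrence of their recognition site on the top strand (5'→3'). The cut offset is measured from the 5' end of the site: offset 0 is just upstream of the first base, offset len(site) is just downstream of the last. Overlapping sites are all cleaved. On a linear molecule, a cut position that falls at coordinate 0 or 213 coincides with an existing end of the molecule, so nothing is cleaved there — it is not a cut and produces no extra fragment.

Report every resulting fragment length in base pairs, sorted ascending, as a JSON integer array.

Site scan:
  HnxIV TTCTGCA/0: at [1, 20, 35, 69, 76, 90, 125, 155] ⇒ [1, 20, 35, 69, 76, 90, 125, 155]
  RvuVI TTATC/3: at [8, 30, 48, 58, 101, 120, 168, 173, 181, 189, 196, 203] ⇒ [11, 33, 51, 61, 104, 123, 171, 176, 184, 192, 199, 206]

All cut coordinates (distinct, sorted): [1, 11, 20, 33, 35, 51, 61, 69, 76, 90, 104, 123, 125, 155, 171, 176, 184, 192, 199, 206]

Fragments:
  [0,1): 1 bp
  [1,11): 10 bp
  [11,20): 9 bp
  [20,33): 13 bp
  [33,35): 2 bp
  [35,51): 16 bp
  [51,61): 10 bp
  [61,69): 8 bp
  [69,76): 7 bp
  [76,90): 14 bp
  [90,104): 14 bp
  [104,123): 19 bp
  [123,125): 2 bp
  [125,155): 30 bp
  [155,171): 16 bp
  [171,176): 5 bp
  [176,184): 8 bp
  [184,192): 8 bp
  [192,199): 7 bp
  [199,206): 7 bp
  [206,213): 7 bp

[1,2,2,5,7,7,7,7,8,8,8,9,10,10,13,14,14,16,16,19,30]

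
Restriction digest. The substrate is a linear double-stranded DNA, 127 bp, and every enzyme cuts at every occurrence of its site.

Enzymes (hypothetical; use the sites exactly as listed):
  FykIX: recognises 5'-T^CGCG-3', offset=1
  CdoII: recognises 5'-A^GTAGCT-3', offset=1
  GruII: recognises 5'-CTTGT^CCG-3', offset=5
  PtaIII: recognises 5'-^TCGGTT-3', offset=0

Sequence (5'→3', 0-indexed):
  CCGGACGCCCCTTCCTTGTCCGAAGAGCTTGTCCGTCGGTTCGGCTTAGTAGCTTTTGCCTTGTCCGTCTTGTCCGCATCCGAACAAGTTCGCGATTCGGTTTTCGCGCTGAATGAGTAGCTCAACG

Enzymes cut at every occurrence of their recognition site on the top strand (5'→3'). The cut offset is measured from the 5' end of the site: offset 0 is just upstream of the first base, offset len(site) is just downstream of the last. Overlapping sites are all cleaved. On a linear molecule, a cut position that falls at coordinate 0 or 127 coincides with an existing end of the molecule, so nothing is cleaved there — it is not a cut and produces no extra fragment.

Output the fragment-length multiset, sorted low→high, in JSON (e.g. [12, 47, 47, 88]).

Per-enzyme occurrences:
  FykIX (TCGCG, off=1): starts [89, 103] → cuts [90, 104]
  CdoII (AGTAGCT, off=1): starts [47, 115] → cuts [48, 116]
  GruII (CTTGTCCG, off=5): starts [14, 27, 59, 68] → cuts [19, 32, 64, 73]
  PtaIII (TCGGTT, off=0): starts [35, 96] → cuts [35, 96]

Pooled cuts: [19, 32, 35, 48, 64, 73, 90, 96, 104, 116]

Fragments:
  [0,19): 19 bp
  [19,32): 13 bp
  [32,35): 3 bp
  [35,48): 13 bp
  [48,64): 16 bp
  [64,73): 9 bp
  [73,90): 17 bp
  [90,96): 6 bp
  [96,104): 8 bp
  [104,116): 12 bp
  [116,127): 11 bp

[3,6,8,9,11,12,13,13,16,17,19]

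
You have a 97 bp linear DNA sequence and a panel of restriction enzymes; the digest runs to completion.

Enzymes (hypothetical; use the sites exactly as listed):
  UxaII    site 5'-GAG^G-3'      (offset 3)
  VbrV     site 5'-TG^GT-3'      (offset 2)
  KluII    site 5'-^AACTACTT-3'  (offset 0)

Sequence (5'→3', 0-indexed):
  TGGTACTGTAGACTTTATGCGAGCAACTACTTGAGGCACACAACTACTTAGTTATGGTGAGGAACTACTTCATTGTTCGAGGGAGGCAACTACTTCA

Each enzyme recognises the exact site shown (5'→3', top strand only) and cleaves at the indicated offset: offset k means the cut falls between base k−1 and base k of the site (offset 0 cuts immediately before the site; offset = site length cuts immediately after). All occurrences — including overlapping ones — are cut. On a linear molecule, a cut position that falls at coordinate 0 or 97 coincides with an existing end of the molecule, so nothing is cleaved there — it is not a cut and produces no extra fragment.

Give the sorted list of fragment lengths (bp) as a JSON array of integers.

[1,2,2,4,5,6,10,11,15,19,22]

Per-enzyme occurrences:
  UxaII GAGG/3: at [32, 58, 78, 82] ⇒ [35, 61, 81, 85]
  VbrV TGGT/2: at [0, 54] ⇒ [2, 56]
  KluII AACTACTT/0: at [24, 41, 62, 87] ⇒ [24, 41, 62, 87]

All cut coordinates (distinct, sorted): [2, 24, 35, 41, 56, 61, 62, 81, 85, 87]

Fragments:
  [0,2): 2 bp
  [2,24): 22 bp
  [24,35): 11 bp
  [35,41): 6 bp
  [41,56): 15 bp
  [56,61): 5 bp
  [61,62): 1 bp
  [62,81): 19 bp
  [81,85): 4 bp
  [85,87): 2 bp
  [87,97): 10 bp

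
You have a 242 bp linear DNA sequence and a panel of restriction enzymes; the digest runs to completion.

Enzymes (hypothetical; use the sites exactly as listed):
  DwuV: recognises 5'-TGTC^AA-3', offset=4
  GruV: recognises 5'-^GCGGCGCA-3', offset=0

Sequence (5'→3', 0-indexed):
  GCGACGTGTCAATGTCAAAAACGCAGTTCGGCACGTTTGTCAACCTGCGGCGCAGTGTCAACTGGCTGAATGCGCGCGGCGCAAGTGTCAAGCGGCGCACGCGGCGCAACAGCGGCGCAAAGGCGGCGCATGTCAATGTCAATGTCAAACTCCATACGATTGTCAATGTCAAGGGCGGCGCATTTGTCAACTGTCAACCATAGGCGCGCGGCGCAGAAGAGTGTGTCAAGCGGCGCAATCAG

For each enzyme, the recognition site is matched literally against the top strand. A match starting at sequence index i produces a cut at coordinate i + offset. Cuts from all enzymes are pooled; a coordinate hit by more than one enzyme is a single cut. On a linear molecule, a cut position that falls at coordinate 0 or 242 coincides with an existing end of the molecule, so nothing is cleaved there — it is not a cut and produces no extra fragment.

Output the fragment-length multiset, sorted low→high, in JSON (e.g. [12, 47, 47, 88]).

Scan for sites:
  DwuV (TGTCAA, off=4): starts [6, 12, 37, 55, 85, 130, 136, 142, 160, 166, 184, 191, 223] → cuts [10, 16, 41, 59, 89, 134, 140, 146, 164, 170, 188, 195, 227]
  GruV (GCGGCGCA, off=0): starts [46, 75, 91, 100, 111, 122, 174, 207, 229] → cuts [46, 75, 91, 100, 111, 122, 174, 207, 229]

All cut coordinates (distinct, sorted): [10, 16, 41, 46, 59, 75, 89, 91, 100, 111, 122, 134, 140, 146, 164, 170, 174, 188, 195, 207, 227, 229]

Fragments:
  [0,10): 10 bp
  [10,16): 6 bp
  [16,41): 25 bp
  [41,46): 5 bp
  [46,59): 13 bp
  [59,75): 16 bp
  [75,89): 14 bp
  [89,91): 2 bp
  [91,100): 9 bp
  [100,111): 11 bp
  [111,122): 11 bp
  [122,134): 12 bp
  [134,140): 6 bp
  [140,146): 6 bp
  [146,164): 18 bp
  [164,170): 6 bp
  [170,174): 4 bp
  [174,188): 14 bp
  [188,195): 7 bp
  [195,207): 12 bp
  [207,227): 20 bp
  [227,229): 2 bp
  [229,242): 13 bp

[2,2,4,5,6,6,6,6,7,9,10,11,11,12,12,13,13,14,14,16,18,20,25]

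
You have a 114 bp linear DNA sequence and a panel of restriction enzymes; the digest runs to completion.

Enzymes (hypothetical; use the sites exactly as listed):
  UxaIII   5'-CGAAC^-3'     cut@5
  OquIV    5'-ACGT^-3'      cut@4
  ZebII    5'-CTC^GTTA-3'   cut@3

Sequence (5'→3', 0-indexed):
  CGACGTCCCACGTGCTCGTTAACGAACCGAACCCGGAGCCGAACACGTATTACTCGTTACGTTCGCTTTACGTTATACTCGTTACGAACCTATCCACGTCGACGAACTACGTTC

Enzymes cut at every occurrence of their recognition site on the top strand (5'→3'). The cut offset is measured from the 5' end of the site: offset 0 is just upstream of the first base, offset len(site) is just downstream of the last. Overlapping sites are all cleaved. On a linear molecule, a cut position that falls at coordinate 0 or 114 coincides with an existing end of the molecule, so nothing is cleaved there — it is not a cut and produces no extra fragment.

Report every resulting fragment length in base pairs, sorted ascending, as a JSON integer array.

Site scan:
  UxaIII CGAAC/5: at [22, 27, 39, 84, 102] ⇒ [27, 32, 44, 89, 107]
  OquIV ACGT/4: at [2, 9, 44, 58, 69, 95, 108] ⇒ [6, 13, 48, 62, 73, 99, 112]
  ZebII CTCGTTA/3: at [14, 52, 77] ⇒ [17, 55, 80]

Pooled cuts: [6, 13, 17, 27, 32, 44, 48, 55, 62, 73, 80, 89, 99, 107, 112]

Fragments:
  [0,6): 6 bp
  [6,13): 7 bp
  [13,17): 4 bp
  [17,27): 10 bp
  [27,32): 5 bp
  [32,44): 12 bp
  [44,48): 4 bp
  [48,55): 7 bp
  [55,62): 7 bp
  [62,73): 11 bp
  [73,80): 7 bp
  [80,89): 9 bp
  [89,99): 10 bp
  [99,107): 8 bp
  [107,112): 5 bp
  [112,114): 2 bp

[2,4,4,5,5,6,7,7,7,7,8,9,10,10,11,12]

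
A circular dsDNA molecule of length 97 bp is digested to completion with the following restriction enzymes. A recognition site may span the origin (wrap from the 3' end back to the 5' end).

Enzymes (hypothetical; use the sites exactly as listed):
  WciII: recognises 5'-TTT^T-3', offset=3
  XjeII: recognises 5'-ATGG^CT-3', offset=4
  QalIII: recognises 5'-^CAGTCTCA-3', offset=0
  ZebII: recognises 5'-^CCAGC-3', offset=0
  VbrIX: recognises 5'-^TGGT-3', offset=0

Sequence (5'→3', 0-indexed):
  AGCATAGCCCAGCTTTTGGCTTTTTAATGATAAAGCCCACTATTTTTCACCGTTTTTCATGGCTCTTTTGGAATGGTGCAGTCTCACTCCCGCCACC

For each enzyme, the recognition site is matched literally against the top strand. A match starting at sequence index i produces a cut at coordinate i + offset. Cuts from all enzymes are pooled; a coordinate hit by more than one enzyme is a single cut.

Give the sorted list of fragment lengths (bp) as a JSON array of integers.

[1,1,1,5,5,6,6,7,8,9,10,17,21]

Site scan:
  WciII (TTTT, off=3): starts [13, 20, 21, 42, 43, 52, 53, 65] → cuts [16, 23, 24, 45, 46, 55, 56, 68]
  XjeII (ATGGCT, off=4): starts [58] → cuts [62]
  QalIII (CAGTCTCA, off=0): starts [78] → cuts [78]
  ZebII (CCAGC, off=0): starts [8, 95] → cuts [8, 95]
  VbrIX (TGGT, off=0): starts [73] → cuts [73]

Pooled cuts: [8, 16, 23, 24, 45, 46, 55, 56, 62, 68, 73, 78, 95]

Fragment lengths:
  8→16: 8 bp
  16→23: 7 bp
  23→24: 1 bp
  24→45: 21 bp
  45→46: 1 bp
  46→55: 9 bp
  55→56: 1 bp
  56→62: 6 bp
  62→68: 6 bp
  68→73: 5 bp
  73→78: 5 bp
  78→95: 17 bp
  95→8 (wrap): 97-95+8 = 10 bp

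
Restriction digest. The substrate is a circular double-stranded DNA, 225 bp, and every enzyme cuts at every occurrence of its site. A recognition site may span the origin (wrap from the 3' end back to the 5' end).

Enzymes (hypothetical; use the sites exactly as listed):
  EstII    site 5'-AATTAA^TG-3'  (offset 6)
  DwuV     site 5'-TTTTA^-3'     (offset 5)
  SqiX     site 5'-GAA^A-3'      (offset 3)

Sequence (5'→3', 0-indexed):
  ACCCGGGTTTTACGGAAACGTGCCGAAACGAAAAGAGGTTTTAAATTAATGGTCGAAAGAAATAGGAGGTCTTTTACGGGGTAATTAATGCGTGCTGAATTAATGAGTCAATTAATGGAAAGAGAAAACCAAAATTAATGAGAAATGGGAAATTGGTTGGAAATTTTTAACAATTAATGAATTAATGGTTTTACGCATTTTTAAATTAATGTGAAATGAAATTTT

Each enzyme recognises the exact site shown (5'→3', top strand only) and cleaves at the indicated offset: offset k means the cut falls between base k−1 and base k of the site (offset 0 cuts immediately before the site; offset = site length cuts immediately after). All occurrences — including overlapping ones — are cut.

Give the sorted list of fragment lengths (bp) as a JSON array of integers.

Site scan:
  EstII (AATTAATG, off=6): starts [43, 82, 97, 109, 132, 171, 179, 203] → cuts [49, 88, 103, 115, 138, 177, 185, 209]
  DwuV (TTTTA, off=5): starts [7, 38, 71, 164, 188, 198, 221] → cuts [1, 12, 43, 76, 169, 193, 203]
  SqiX (GAAA, off=3): starts [14, 24, 29, 54, 58, 117, 123, 141, 148, 159, 212, 217] → cuts [17, 27, 32, 57, 61, 120, 126, 144, 151, 162, 215, 220]

All cut coordinates (distinct, sorted): [1, 12, 17, 27, 32, 43, 49, 57, 61, 76, 88, 103, 115, 120, 126, 138, 144, 151, 162, 169, 177, 185, 193, 203, 209, 215, 220]

Fragments:
  1→12: 11 bp
  12→17: 5 bp
  17→27: 10 bp
  27→32: 5 bp
  32→43: 11 bp
  43→49: 6 bp
  49→57: 8 bp
  57→61: 4 bp
  61→76: 15 bp
  76→88: 12 bp
  88→103: 15 bp
  103→115: 12 bp
  115→120: 5 bp
  120→126: 6 bp
  126→138: 12 bp
  138→144: 6 bp
  144→151: 7 bp
  151→162: 11 bp
  162→169: 7 bp
  169→177: 8 bp
  177→185: 8 bp
  185→193: 8 bp
  193→203: 10 bp
  203→209: 6 bp
  209→215: 6 bp
  215→220: 5 bp
  220→1 (wrap): 225-220+1 = 6 bp

[4,5,5,5,5,6,6,6,6,6,6,7,7,8,8,8,8,10,10,11,11,11,12,12,12,15,15]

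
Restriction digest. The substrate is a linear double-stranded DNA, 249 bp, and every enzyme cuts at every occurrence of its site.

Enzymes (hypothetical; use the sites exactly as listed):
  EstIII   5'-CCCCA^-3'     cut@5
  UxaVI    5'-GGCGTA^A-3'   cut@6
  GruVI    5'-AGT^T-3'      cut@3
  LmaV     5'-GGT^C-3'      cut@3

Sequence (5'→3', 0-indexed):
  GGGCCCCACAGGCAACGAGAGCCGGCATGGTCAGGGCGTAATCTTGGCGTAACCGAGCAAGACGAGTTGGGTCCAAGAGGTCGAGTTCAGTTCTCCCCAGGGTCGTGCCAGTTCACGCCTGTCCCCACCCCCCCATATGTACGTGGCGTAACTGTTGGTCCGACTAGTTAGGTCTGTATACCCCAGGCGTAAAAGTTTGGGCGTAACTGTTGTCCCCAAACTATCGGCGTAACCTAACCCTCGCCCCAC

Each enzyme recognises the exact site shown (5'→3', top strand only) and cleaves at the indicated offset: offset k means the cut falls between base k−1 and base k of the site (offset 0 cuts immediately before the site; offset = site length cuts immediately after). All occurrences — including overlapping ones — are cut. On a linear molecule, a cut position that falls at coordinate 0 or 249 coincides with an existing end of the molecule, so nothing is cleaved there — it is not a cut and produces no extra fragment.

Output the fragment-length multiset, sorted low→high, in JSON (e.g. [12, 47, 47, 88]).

Per-enzyme occurrences:
  EstIII CCCCA/5: at [3, 94, 122, 130, 180, 213, 243] ⇒ [8, 99, 127, 135, 185, 218, 248]
  UxaVI GGCGTAA/6: at [34, 45, 144, 185, 199, 225] ⇒ [40, 51, 150, 191, 205, 231]
  GruVI AGTT/3: at [64, 83, 88, 109, 165, 193] ⇒ [67, 86, 91, 112, 168, 196]
  LmaV GGTC/3: at [28, 69, 78, 100, 156, 170] ⇒ [31, 72, 81, 103, 159, 173]

Pooled cuts: [8, 31, 40, 51, 67, 72, 81, 86, 91, 99, 103, 112, 127, 135, 150, 159, 168, 173, 185, 191, 196, 205, 218, 231, 248]

Fragments:
  [0,8): 8 bp
  [8,31): 23 bp
  [31,40): 9 bp
  [40,51): 11 bp
  [51,67): 16 bp
  [67,72): 5 bp
  [72,81): 9 bp
  [81,86): 5 bp
  [86,91): 5 bp
  [91,99): 8 bp
  [99,103): 4 bp
  [103,112): 9 bp
  [112,127): 15 bp
  [127,135): 8 bp
  [135,150): 15 bp
  [150,159): 9 bp
  [159,168): 9 bp
  [168,173): 5 bp
  [173,185): 12 bp
  [185,191): 6 bp
  [191,196): 5 bp
  [196,205): 9 bp
  [205,218): 13 bp
  [218,231): 13 bp
  [231,248): 17 bp
  [248,249): 1 bp

[1,4,5,5,5,5,5,6,8,8,8,9,9,9,9,9,9,11,12,13,13,15,15,16,17,23]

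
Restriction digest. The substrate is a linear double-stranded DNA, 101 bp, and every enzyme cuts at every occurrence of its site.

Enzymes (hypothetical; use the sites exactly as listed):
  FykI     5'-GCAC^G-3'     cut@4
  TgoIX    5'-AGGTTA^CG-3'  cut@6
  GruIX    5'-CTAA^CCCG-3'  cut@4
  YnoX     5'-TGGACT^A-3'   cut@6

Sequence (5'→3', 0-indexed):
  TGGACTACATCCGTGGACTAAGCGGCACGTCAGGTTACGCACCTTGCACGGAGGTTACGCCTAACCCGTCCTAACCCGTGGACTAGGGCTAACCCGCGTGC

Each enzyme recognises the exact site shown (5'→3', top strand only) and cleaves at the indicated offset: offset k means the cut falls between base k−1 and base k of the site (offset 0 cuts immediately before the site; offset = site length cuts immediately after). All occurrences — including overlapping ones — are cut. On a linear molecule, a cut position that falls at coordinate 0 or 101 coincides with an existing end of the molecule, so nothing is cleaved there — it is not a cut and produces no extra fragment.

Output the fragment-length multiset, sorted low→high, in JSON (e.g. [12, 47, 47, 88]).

[6,7,8,8,9,9,9,10,10,12,13]

Per-enzyme occurrences:
  FykI GCACG/4: at [24, 45] ⇒ [28, 49]
  TgoIX AGGTTACG/6: at [31, 51] ⇒ [37, 57]
  GruIX CTAACCCG/4: at [60, 70, 88] ⇒ [64, 74, 92]
  YnoX TGGACTA/6: at [0, 13, 78] ⇒ [6, 19, 84]

Pooled cuts: [6, 19, 28, 37, 49, 57, 64, 74, 84, 92]

Fragments:
  [0,6): 6 bp
  [6,19): 13 bp
  [19,28): 9 bp
  [28,37): 9 bp
  [37,49): 12 bp
  [49,57): 8 bp
  [57,64): 7 bp
  [64,74): 10 bp
  [74,84): 10 bp
  [84,92): 8 bp
  [92,101): 9 bp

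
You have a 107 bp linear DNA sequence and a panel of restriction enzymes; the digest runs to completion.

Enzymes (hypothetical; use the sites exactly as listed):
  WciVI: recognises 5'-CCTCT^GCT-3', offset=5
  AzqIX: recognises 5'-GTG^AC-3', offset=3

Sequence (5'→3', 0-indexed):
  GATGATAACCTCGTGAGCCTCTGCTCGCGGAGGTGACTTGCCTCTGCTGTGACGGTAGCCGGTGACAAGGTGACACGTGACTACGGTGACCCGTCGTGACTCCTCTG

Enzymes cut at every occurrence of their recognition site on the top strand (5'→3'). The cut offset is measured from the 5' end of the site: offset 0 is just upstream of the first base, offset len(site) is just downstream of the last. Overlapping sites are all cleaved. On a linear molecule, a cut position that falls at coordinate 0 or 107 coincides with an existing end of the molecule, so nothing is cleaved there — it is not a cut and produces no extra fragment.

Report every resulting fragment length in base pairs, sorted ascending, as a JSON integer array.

Site scan:
  WciVI (CCTCTGCT, off=5): starts [17, 40] → cuts [22, 45]
  AzqIX (GTGAC, off=3): starts [32, 48, 61, 69, 76, 85, 95] → cuts [35, 51, 64, 72, 79, 88, 98]

All cut coordinates (distinct, sorted): [22, 35, 45, 51, 64, 72, 79, 88, 98]

Fragments:
  [0,22): 22 bp
  [22,35): 13 bp
  [35,45): 10 bp
  [45,51): 6 bp
  [51,64): 13 bp
  [64,72): 8 bp
  [72,79): 7 bp
  [79,88): 9 bp
  [88,98): 10 bp
  [98,107): 9 bp

[6,7,8,9,9,10,10,13,13,22]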